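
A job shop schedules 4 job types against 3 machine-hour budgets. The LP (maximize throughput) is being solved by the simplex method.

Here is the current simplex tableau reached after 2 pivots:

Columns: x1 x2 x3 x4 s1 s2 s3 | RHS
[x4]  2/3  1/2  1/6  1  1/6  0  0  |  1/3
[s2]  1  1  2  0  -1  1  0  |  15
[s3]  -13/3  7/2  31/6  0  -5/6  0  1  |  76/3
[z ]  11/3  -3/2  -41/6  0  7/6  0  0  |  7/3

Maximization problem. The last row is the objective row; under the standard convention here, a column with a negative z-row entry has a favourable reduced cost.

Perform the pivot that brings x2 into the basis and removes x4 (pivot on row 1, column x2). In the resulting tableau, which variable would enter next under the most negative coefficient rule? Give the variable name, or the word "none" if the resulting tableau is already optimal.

Pivot element 1/2. New z-row = old z-row − (-3/2)·(row 1/(1/2)).
Updated z-row coefficients: x1: 17/3, x2: 0, x3: -19/3, x4: 3, s1: 5/3, s2: 0, s3: 0.
The most negative is -19/3 in column x3, so x3 would enter next.

x3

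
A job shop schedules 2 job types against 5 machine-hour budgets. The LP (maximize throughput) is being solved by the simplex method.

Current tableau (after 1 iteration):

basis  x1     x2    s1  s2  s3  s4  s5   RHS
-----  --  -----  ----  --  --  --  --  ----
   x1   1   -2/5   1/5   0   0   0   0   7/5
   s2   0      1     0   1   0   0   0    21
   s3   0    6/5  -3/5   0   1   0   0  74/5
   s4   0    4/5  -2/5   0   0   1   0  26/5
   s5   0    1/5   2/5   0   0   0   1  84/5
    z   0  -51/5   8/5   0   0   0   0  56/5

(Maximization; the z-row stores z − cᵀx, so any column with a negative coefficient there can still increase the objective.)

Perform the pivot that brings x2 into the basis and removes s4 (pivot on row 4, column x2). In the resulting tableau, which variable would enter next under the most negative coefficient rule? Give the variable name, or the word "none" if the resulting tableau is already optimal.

Pivot element 4/5. New z-row = old z-row − (-51/5)·(row 4/(4/5)).
Updated z-row coefficients: x1: 0, x2: 0, s1: -7/2, s2: 0, s3: 0, s4: 51/4, s5: 0.
The most negative is -7/2 in column s1, so s1 would enter next.

s1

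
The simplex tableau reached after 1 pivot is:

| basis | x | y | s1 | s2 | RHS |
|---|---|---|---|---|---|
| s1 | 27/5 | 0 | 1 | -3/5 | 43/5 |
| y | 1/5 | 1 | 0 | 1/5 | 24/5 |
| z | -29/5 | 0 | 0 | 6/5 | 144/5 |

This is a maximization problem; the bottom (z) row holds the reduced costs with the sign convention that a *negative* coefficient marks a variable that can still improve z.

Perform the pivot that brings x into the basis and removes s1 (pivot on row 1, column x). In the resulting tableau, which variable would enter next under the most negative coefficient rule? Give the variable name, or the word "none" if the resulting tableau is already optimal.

none

Pivot element 27/5. New z-row = old z-row − (-29/5)·(row 1/(27/5)).
Updated z-row coefficients: x: 0, y: 0, s1: 29/27, s2: 5/9.
No coefficient is strictly negative; the tableau after this pivot is optimal.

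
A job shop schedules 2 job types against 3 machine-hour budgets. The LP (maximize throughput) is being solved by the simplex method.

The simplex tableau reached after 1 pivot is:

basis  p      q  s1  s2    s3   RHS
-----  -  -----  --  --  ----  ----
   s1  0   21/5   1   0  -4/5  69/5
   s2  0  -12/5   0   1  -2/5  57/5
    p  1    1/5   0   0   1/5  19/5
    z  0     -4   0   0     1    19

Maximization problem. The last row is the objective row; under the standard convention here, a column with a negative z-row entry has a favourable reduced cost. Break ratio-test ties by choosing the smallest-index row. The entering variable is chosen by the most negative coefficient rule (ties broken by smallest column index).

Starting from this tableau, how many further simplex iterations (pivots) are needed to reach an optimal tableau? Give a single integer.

1

pivot: q in, s1 out → z = 225/7
No improving column remains; optimal.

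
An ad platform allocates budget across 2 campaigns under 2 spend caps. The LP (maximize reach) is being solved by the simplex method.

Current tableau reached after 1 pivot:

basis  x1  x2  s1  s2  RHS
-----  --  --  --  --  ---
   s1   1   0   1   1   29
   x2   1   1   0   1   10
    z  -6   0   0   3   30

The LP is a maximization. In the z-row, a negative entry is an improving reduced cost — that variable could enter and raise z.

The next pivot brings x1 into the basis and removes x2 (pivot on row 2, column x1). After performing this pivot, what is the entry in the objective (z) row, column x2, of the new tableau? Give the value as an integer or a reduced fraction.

6

Pivot element is row 2, column x1: 1.
Normalize row 2: new (row 2, x2) = 1/1 = 1.
z-row ← z-row − (-6)·(new row 2): 0 − (-6)·1 = 6.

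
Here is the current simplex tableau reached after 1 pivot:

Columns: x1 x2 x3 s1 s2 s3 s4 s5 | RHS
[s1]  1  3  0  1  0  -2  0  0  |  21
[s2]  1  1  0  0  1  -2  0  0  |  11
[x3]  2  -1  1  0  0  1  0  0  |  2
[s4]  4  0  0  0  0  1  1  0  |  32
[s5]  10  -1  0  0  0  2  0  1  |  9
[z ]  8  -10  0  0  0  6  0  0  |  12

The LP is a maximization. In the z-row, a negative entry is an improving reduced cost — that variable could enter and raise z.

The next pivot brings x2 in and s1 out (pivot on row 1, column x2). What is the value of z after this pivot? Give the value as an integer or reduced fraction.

82

Minimum ratio for x2: 21/3 = 7.
z changes by −(z-row coeff of x2)·ratio = −(-10)·7 = 70.
New z = 12 + 70 = 82.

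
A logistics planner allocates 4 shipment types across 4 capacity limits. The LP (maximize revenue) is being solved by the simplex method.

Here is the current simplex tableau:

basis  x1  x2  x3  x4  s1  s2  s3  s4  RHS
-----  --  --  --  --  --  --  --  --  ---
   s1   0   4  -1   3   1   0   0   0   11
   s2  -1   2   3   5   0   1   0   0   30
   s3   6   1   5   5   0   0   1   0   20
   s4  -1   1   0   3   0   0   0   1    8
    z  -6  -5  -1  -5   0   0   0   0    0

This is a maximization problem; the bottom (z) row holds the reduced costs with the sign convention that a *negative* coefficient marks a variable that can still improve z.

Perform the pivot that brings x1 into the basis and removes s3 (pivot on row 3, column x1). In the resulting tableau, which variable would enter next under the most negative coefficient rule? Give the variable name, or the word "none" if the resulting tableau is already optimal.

x2

Pivot element 6. New z-row = old z-row − (-6)·(row 3/6).
Updated z-row coefficients: x1: 0, x2: -4, x3: 4, x4: 0, s1: 0, s2: 0, s3: 1, s4: 0.
The most negative is -4 in column x2, so x2 would enter next.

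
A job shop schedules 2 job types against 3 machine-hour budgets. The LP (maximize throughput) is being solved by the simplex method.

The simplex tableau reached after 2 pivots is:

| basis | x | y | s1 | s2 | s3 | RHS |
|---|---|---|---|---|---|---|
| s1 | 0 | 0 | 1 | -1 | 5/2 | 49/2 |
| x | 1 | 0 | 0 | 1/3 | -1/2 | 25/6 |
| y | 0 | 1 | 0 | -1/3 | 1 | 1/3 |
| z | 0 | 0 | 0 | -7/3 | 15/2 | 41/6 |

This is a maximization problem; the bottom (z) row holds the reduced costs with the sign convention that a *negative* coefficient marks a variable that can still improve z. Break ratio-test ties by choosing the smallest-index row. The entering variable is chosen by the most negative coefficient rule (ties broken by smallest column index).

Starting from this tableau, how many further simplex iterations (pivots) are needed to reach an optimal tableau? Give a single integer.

1

pivot: s2 in, x out → z = 36
No improving column remains; optimal.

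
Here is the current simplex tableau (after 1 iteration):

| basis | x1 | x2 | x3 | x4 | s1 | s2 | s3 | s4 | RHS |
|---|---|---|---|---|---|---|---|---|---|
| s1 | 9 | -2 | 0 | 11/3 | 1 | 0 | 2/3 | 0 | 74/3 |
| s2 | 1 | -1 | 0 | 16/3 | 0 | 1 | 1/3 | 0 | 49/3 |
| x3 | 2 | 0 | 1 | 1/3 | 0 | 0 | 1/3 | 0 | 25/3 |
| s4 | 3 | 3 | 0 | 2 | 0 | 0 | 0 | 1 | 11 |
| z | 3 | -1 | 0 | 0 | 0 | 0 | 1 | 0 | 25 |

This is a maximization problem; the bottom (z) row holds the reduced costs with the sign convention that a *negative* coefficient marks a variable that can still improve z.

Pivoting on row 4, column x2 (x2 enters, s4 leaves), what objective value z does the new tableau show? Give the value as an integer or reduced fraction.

Minimum ratio for x2: 11/3 = 11/3.
z changes by −(z-row coeff of x2)·ratio = −(-1)·(11/3) = 11/3.
New z = 25 + (11/3) = 86/3.

86/3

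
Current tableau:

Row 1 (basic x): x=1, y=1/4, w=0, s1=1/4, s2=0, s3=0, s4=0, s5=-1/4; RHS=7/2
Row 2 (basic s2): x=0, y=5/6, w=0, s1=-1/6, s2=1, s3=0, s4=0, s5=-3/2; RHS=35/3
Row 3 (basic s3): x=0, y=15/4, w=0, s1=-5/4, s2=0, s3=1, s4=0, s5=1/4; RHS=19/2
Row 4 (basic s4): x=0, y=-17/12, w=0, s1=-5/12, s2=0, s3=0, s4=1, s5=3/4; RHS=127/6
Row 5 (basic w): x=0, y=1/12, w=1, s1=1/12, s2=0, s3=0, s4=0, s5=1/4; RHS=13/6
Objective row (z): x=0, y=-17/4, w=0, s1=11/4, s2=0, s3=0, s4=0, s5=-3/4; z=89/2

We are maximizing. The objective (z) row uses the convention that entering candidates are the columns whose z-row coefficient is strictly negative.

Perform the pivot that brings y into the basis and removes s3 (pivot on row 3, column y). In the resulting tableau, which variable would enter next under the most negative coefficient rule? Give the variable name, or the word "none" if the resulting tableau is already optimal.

s5

Pivot element 15/4. New z-row = old z-row − (-17/4)·(row 3/(15/4)).
Updated z-row coefficients: x: 0, y: 0, w: 0, s1: 4/3, s2: 0, s3: 17/15, s4: 0, s5: -7/15.
The most negative is -7/15 in column s5, so s5 would enter next.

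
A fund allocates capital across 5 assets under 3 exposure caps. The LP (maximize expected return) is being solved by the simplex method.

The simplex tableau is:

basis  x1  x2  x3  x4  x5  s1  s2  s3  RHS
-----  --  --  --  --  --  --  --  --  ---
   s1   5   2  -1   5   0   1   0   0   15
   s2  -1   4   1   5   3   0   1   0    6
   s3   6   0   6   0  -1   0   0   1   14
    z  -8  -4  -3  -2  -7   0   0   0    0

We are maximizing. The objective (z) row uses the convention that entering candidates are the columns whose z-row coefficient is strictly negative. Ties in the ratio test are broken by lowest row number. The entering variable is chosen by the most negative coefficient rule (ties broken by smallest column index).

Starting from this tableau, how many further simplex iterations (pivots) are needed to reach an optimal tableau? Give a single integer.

pivot: x1 in, s3 out → z = 56/3
pivot: x5 in, s2 out → z = 734/17
No improving column remains; optimal.

2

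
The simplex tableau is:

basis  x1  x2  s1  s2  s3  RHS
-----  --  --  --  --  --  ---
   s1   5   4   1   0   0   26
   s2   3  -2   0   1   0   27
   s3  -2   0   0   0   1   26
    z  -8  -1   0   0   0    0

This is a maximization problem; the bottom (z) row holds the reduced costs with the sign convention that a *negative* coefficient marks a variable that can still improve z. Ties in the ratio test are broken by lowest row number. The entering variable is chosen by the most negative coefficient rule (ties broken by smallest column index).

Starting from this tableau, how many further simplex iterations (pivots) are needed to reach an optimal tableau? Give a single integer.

pivot: x1 in, s1 out → z = 208/5
No improving column remains; optimal.

1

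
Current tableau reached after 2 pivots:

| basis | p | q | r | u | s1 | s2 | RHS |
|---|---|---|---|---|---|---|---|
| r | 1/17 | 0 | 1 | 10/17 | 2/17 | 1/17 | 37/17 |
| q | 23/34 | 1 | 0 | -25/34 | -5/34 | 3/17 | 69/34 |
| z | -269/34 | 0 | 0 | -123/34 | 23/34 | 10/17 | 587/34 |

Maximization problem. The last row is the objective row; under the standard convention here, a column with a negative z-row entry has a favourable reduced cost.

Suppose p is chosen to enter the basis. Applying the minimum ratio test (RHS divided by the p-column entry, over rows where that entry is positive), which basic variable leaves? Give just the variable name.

Ratios: row 1 (r): (37/17)/(1/17) = 37; row 2 (q): (69/34)/(23/34) = 3.
Minimum ratio 3 is in the q row, so q leaves.

q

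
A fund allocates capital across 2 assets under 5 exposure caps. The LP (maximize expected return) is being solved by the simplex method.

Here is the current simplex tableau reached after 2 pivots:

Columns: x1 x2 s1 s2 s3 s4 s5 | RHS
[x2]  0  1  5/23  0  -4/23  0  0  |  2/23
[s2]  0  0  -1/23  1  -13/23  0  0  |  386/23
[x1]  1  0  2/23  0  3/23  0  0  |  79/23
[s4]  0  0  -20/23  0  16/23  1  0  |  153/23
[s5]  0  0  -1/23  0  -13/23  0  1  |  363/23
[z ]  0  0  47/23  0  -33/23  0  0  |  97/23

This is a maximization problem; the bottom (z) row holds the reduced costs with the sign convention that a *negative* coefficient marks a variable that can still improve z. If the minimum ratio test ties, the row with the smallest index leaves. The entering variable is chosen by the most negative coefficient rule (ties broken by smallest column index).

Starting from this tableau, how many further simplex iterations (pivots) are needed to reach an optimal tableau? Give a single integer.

1

pivot: s3 in, s4 out → z = 287/16
No improving column remains; optimal.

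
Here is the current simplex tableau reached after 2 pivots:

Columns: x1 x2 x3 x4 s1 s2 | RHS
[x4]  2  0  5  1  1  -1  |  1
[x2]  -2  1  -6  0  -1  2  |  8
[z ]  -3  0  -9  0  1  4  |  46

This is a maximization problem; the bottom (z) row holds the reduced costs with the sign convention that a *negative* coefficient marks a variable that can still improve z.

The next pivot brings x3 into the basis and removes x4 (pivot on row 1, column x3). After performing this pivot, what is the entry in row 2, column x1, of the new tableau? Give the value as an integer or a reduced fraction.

Pivot element is row 1, column x3: 5.
Normalize row 1: new (row 1, x1) = 2/5 = 2/5.
row 2 ← row 2 − (-6)·(new row 1): -2 − (-6)·(2/5) = 2/5.

2/5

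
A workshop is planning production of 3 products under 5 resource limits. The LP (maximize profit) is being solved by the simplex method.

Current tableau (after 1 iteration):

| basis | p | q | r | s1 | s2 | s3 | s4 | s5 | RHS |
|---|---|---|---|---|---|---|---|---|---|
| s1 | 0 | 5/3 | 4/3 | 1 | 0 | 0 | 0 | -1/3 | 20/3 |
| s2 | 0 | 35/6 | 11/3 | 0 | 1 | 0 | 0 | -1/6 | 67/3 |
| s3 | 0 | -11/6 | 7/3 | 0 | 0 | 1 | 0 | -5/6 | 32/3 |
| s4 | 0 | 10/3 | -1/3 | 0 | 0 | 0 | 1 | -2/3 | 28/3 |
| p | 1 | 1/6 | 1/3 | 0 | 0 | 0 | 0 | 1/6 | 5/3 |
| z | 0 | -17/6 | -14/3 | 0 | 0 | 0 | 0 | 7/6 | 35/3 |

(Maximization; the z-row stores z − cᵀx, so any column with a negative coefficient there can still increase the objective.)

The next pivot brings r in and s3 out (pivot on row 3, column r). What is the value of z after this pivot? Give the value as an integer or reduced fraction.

33

Minimum ratio for r: (32/3)/(7/3) = 32/7.
z changes by −(z-row coeff of r)·ratio = −(-14/3)·(32/7) = 64/3.
New z = 35/3 + (64/3) = 33.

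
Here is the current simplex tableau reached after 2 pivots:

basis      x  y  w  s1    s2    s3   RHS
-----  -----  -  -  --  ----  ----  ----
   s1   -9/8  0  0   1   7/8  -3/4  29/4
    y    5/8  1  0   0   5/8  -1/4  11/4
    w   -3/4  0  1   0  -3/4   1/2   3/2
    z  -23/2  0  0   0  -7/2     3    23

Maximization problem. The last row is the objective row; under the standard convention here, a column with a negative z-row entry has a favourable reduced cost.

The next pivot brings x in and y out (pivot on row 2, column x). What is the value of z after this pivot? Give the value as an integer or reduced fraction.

Minimum ratio for x: (11/4)/(5/8) = 22/5.
z changes by −(z-row coeff of x)·ratio = −(-23/2)·(22/5) = 253/5.
New z = 23 + (253/5) = 368/5.

368/5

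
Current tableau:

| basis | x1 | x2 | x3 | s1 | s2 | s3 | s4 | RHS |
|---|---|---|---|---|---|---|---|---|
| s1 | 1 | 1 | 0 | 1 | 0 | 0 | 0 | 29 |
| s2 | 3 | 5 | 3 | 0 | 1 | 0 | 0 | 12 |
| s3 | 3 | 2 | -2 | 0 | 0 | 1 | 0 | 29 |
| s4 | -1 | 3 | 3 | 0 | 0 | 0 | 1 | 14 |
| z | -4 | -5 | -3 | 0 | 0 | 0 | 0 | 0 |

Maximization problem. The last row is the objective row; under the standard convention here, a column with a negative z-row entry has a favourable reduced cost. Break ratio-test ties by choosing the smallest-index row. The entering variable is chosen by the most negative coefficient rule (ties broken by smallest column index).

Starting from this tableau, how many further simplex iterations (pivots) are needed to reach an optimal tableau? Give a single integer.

2

pivot: x2 in, s2 out → z = 12
pivot: x1 in, x2 out → z = 16
No improving column remains; optimal.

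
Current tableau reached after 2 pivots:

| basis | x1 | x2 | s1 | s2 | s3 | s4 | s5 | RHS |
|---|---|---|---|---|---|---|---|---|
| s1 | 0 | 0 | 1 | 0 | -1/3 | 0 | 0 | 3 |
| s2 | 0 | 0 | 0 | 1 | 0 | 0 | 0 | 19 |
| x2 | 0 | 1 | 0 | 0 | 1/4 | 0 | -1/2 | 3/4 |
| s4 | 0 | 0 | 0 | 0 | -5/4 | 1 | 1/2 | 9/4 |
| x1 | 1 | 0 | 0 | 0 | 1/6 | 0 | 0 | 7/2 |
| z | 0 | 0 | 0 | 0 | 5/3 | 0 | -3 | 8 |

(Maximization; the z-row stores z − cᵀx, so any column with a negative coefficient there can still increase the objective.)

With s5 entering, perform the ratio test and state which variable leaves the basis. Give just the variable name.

Ratios: row 1 (s1): entry 0 ≤ 0, skip; row 2 (s2): entry 0 ≤ 0, skip; row 3 (x2): entry -1/2 ≤ 0, skip; row 4 (s4): (9/4)/(1/2) = 9/2; row 5 (x1): entry 0 ≤ 0, skip.
Minimum ratio 9/2 is in the s4 row, so s4 leaves.

s4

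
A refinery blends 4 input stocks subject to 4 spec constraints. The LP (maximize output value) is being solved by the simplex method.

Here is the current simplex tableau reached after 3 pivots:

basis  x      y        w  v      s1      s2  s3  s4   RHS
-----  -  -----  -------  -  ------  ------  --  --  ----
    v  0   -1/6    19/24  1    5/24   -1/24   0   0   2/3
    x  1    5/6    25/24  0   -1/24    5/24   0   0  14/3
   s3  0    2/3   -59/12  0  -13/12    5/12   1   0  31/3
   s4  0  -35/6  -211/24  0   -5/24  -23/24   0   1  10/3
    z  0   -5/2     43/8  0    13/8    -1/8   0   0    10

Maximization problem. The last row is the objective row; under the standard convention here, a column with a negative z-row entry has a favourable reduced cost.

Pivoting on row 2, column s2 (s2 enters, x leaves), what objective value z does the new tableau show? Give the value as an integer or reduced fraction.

64/5

Minimum ratio for s2: (14/3)/(5/24) = 112/5.
z changes by −(z-row coeff of s2)·ratio = −(-1/8)·(112/5) = 14/5.
New z = 10 + (14/5) = 64/5.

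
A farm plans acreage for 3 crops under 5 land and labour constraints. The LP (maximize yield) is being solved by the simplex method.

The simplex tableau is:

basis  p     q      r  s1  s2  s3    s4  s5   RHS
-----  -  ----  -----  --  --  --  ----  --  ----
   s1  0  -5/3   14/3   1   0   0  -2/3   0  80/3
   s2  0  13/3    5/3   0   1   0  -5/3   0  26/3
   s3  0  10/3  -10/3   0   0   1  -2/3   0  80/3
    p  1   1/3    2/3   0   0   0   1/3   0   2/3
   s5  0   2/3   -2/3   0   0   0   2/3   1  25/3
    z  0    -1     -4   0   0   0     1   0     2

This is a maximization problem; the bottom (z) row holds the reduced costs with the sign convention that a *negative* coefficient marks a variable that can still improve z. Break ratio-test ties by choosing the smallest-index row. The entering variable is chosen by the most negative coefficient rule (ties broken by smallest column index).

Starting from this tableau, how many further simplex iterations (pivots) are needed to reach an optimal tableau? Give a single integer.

1

pivot: r in, p out → z = 6
No improving column remains; optimal.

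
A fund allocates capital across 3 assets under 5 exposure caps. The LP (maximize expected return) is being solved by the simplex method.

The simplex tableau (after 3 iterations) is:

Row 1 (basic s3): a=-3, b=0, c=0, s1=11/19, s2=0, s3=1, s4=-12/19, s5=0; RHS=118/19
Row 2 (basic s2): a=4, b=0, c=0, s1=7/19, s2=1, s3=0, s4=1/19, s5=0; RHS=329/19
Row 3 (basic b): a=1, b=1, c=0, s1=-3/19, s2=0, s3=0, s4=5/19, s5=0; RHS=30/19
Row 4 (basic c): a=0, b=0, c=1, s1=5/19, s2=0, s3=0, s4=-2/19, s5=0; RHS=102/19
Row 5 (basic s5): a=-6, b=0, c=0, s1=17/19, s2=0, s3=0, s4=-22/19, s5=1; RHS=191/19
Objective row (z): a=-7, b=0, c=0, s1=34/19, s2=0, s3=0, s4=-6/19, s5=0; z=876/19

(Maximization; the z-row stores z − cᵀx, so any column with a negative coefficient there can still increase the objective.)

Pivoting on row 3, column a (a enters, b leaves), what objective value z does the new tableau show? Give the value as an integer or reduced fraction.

Minimum ratio for a: (30/19)/1 = 30/19.
z changes by −(z-row coeff of a)·ratio = −(-7)·(30/19) = 210/19.
New z = 876/19 + (210/19) = 1086/19.

1086/19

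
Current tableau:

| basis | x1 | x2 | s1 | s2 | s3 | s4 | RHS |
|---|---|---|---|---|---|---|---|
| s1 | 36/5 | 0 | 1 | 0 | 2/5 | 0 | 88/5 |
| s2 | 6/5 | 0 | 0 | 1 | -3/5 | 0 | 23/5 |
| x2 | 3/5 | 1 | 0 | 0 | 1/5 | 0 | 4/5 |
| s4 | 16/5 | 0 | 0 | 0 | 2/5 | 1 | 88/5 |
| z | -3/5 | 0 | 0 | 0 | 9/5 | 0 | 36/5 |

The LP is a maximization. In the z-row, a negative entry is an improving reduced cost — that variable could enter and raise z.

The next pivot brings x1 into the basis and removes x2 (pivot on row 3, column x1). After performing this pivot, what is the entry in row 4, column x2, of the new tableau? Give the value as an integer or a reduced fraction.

Pivot element is row 3, column x1: 3/5.
Normalize row 3: new (row 3, x2) = 1/(3/5) = 5/3.
row 4 ← row 4 − (16/5)·(new row 3): 0 − (16/5)·(5/3) = -16/3.

-16/3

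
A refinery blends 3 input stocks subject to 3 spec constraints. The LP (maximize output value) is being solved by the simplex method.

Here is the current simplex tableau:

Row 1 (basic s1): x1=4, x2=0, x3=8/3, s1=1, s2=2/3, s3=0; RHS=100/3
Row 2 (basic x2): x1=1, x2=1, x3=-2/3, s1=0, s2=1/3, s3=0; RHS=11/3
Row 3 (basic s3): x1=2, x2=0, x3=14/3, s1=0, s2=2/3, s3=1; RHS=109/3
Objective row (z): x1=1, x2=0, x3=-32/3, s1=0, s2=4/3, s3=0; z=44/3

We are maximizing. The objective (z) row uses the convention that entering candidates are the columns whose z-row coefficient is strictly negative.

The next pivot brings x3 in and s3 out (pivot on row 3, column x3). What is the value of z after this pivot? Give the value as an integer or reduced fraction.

Minimum ratio for x3: (109/3)/(14/3) = 109/14.
z changes by −(z-row coeff of x3)·ratio = −(-32/3)·(109/14) = 1744/21.
New z = 44/3 + (1744/21) = 684/7.

684/7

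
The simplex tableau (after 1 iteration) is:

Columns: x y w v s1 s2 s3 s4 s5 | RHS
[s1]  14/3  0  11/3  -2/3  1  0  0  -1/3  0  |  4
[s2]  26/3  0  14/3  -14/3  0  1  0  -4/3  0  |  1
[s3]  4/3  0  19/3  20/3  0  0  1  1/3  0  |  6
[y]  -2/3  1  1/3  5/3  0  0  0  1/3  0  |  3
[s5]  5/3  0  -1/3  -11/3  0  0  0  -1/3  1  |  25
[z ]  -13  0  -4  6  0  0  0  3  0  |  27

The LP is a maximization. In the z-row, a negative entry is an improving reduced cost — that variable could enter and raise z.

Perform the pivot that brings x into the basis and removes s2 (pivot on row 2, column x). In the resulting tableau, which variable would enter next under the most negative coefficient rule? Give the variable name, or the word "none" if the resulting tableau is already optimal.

v

Pivot element 26/3. New z-row = old z-row − (-13)·(row 2/(26/3)).
Updated z-row coefficients: x: 0, y: 0, w: 3, v: -1, s1: 0, s2: 3/2, s3: 0, s4: 1, s5: 0.
The most negative is -1 in column v, so v would enter next.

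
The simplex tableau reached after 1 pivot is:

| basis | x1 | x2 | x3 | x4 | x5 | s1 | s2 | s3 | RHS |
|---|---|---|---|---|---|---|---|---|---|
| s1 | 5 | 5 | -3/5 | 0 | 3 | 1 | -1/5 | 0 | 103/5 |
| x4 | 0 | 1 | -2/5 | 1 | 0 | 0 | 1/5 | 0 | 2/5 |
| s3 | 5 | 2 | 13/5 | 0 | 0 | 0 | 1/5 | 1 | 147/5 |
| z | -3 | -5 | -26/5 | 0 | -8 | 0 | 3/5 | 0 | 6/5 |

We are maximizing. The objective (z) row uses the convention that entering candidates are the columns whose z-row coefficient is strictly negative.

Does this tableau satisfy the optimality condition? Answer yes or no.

no

Column x1 has objective-row coefficient -3, which is negative; an improving pivot exists, so not yet optimal.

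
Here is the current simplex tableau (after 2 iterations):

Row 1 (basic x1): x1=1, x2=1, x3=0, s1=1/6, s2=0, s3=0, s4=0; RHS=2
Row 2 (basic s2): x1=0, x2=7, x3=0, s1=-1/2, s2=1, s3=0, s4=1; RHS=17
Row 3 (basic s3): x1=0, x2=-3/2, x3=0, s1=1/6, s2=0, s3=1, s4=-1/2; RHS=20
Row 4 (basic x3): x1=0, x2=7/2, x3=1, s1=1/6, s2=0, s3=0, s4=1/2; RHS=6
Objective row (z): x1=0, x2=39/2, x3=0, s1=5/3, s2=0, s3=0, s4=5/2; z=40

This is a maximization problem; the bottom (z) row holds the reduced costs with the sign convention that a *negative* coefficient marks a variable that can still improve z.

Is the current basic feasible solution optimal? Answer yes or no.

yes

No objective-row coefficient is strictly negative, so no entering variable exists; the tableau is optimal.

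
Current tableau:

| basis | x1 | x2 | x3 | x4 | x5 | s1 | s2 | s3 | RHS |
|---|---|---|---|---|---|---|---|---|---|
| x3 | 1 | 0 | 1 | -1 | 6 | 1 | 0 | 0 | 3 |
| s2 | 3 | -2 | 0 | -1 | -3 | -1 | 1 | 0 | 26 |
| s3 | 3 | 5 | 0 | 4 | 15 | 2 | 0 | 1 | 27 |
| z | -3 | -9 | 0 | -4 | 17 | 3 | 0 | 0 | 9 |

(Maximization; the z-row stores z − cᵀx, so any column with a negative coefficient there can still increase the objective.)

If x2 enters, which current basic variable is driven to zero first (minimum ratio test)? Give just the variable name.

s3

Ratios: row 1 (x3): entry 0 ≤ 0, skip; row 2 (s2): entry -2 ≤ 0, skip; row 3 (s3): 27/5 = 27/5.
Minimum ratio 27/5 is in the s3 row, so s3 leaves.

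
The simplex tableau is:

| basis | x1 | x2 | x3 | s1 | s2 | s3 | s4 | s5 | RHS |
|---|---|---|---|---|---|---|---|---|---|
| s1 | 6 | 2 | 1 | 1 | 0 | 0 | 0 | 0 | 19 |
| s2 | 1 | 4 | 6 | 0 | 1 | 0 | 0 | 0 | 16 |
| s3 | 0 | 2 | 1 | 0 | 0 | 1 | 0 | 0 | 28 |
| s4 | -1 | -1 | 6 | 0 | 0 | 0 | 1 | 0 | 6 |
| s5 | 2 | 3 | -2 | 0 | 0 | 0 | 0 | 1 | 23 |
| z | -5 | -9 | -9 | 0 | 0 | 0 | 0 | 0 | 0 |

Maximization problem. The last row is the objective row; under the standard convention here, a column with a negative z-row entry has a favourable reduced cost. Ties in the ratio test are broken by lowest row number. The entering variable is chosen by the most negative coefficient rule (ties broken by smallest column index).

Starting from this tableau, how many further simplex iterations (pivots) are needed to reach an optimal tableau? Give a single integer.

pivot: x2 in, s2 out → z = 36
pivot: x1 in, s1 out → z = 83/2
No improving column remains; optimal.

2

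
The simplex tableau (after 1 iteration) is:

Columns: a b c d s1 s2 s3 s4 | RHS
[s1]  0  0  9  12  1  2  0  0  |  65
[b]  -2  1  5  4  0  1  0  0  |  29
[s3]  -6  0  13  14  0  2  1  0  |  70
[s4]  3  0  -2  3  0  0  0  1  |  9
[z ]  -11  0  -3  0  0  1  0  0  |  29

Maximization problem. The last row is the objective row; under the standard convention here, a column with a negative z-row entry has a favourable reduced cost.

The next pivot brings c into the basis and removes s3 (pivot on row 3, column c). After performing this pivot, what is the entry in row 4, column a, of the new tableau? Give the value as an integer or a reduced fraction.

27/13

Pivot element is row 3, column c: 13.
Normalize row 3: new (row 3, a) = (-6)/13 = -6/13.
row 4 ← row 4 − (-2)·(new row 3): 3 − (-2)·(-6/13) = 27/13.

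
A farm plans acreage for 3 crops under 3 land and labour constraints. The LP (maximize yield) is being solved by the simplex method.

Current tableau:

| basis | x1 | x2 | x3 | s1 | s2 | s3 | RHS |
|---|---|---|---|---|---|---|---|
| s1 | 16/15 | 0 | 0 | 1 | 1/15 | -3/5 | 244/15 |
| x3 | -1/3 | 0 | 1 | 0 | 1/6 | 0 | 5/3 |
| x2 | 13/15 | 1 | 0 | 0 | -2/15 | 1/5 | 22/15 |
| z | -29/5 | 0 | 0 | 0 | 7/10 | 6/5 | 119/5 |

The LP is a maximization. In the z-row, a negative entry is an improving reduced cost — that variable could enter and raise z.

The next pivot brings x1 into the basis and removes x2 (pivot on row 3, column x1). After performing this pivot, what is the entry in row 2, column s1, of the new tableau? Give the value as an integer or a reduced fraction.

0

Pivot element is row 3, column x1: 13/15.
Normalize row 3: new (row 3, s1) = 0/(13/15) = 0.
row 2 ← row 2 − (-1/3)·(new row 3): 0 − (-1/3)·0 = 0.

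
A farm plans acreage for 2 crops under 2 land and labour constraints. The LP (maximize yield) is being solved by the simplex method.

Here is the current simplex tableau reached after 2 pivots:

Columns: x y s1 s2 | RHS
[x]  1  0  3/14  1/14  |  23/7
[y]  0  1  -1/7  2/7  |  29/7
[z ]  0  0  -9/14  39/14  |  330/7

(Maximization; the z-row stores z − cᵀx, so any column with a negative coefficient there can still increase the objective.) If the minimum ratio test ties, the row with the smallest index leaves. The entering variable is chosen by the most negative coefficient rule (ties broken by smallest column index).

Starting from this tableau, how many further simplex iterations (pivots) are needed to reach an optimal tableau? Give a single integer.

1

pivot: s1 in, x out → z = 57
No improving column remains; optimal.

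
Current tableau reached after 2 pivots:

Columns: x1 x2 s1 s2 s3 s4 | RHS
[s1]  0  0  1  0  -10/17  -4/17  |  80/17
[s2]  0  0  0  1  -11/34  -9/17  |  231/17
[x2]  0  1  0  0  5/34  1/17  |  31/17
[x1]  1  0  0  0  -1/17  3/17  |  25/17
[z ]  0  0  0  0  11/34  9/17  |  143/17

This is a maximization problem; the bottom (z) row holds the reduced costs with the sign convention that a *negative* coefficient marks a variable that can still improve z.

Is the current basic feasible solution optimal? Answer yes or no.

yes

No objective-row coefficient is strictly negative, so no entering variable exists; the tableau is optimal.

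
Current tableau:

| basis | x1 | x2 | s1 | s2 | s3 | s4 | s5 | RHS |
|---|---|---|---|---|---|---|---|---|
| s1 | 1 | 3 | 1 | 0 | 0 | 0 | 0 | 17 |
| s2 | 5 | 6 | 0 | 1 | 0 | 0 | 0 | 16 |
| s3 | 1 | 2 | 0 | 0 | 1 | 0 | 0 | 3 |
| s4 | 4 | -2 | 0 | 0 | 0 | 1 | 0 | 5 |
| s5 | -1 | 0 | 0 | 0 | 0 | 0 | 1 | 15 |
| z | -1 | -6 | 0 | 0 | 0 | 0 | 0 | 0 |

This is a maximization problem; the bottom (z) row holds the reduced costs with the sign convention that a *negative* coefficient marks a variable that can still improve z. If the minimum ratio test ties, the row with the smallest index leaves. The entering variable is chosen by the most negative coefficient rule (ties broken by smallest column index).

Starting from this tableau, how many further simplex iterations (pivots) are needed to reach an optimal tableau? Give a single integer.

1

pivot: x2 in, s3 out → z = 9
No improving column remains; optimal.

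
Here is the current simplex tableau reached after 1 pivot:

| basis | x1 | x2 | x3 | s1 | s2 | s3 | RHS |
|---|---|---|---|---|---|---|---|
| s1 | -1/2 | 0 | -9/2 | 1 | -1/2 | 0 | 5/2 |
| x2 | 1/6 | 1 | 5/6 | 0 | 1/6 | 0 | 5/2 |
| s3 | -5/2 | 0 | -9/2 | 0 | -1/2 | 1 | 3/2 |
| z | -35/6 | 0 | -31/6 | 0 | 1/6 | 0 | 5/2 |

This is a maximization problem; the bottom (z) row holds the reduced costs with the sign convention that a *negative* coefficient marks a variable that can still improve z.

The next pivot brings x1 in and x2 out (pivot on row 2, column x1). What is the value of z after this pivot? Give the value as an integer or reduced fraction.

Minimum ratio for x1: (5/2)/(1/6) = 15.
z changes by −(z-row coeff of x1)·ratio = −(-35/6)·15 = 175/2.
New z = 5/2 + (175/2) = 90.

90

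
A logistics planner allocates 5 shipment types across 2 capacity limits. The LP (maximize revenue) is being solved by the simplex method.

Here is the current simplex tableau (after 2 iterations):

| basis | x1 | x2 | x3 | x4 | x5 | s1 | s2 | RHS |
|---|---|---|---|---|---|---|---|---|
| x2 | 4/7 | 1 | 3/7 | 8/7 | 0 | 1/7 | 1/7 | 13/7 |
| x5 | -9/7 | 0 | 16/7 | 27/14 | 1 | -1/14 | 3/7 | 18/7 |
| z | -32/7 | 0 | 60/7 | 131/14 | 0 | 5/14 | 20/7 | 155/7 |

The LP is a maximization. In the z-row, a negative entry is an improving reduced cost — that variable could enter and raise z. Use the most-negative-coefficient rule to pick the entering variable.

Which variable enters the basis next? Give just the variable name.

x1

Objective-row coefficients: x1: -32/7, x2: 0, x3: 60/7, x4: 131/14, x5: 0, s1: 5/14, s2: 20/7.
The most negative is -32/7 in column x1, so x1 enters.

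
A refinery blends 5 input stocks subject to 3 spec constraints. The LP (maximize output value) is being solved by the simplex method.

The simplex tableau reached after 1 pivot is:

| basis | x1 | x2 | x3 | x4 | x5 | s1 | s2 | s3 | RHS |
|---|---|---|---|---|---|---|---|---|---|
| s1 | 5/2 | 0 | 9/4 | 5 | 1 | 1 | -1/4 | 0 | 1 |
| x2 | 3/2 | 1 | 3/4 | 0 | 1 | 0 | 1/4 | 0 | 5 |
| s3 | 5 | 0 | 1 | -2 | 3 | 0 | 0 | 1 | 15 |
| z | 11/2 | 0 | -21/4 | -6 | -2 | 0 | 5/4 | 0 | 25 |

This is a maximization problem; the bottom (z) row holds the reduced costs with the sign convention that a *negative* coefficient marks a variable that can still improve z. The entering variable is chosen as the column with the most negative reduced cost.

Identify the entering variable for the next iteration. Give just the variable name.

Objective-row coefficients: x1: 11/2, x2: 0, x3: -21/4, x4: -6, x5: -2, s1: 0, s2: 5/4, s3: 0.
The most negative is -6 in column x4, so x4 enters.

x4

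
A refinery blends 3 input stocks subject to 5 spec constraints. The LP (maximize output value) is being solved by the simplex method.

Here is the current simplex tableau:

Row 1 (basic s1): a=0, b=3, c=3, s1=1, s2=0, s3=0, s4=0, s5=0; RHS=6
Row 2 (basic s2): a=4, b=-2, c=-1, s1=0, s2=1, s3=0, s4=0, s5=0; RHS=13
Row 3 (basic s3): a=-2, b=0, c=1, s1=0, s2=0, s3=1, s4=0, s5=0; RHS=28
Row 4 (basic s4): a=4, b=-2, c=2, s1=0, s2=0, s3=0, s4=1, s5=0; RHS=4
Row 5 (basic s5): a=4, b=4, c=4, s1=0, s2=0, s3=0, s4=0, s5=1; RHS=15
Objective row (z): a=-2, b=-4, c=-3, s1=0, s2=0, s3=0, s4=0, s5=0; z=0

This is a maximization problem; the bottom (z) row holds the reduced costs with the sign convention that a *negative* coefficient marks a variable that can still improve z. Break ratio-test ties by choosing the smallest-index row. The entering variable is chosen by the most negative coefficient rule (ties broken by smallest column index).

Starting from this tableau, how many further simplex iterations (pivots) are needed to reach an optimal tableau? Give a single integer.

pivot: b in, s1 out → z = 8
pivot: a in, s5 out → z = 23/2
No improving column remains; optimal.

2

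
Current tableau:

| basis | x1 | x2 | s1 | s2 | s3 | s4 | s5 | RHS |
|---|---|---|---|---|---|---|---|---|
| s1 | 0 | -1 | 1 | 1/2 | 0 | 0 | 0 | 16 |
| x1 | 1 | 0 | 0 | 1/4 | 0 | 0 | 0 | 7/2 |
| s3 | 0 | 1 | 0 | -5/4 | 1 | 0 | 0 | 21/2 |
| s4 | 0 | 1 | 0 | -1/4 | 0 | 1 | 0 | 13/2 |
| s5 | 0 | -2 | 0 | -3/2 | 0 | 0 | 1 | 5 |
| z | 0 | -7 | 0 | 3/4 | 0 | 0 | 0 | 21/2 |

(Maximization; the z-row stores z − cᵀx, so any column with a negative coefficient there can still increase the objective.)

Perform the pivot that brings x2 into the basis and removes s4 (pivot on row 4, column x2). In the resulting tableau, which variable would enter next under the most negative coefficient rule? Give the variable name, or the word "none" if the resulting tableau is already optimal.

Pivot element 1. New z-row = old z-row − (-7)·(row 4/1).
Updated z-row coefficients: x1: 0, x2: 0, s1: 0, s2: -1, s3: 0, s4: 7, s5: 0.
The most negative is -1 in column s2, so s2 would enter next.

s2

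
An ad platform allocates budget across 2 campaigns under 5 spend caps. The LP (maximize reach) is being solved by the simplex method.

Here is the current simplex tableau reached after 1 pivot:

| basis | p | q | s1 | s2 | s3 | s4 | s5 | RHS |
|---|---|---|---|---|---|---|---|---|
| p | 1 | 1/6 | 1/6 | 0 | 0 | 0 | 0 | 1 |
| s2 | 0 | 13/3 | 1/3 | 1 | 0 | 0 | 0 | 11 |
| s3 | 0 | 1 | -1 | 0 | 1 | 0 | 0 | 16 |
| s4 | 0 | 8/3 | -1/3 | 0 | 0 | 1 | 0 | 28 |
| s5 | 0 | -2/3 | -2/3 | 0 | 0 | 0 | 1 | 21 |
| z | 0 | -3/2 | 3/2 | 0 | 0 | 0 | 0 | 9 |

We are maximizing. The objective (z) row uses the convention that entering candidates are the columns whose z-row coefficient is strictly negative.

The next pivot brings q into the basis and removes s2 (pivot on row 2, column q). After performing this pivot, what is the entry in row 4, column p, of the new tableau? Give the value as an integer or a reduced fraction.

Pivot element is row 2, column q: 13/3.
Normalize row 2: new (row 2, p) = 0/(13/3) = 0.
row 4 ← row 4 − (8/3)·(new row 2): 0 − (8/3)·0 = 0.

0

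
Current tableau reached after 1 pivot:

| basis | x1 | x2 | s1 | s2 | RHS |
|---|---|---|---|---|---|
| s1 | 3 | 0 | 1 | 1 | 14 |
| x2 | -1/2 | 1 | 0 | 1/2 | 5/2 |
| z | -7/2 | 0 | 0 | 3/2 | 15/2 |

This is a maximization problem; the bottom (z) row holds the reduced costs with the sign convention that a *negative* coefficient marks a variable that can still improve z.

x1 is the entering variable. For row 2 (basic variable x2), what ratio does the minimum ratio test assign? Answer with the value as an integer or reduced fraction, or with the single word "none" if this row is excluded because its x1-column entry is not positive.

The x1 entry in row 2 is -1/2 ≤ 0, so this row gives no ratio.

none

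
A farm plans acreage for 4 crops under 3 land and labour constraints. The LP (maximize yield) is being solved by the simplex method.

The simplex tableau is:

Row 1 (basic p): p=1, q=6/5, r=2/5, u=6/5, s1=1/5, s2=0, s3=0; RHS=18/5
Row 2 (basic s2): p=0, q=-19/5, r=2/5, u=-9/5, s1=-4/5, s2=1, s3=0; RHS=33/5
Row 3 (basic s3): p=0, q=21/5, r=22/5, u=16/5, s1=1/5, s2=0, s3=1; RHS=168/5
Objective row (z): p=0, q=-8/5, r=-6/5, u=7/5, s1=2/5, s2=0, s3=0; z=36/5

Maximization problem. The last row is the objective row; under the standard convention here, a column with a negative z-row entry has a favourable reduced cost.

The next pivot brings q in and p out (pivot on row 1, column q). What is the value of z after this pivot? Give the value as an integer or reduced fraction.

Minimum ratio for q: (18/5)/(6/5) = 3.
z changes by −(z-row coeff of q)·ratio = −(-8/5)·3 = 24/5.
New z = 36/5 + (24/5) = 12.

12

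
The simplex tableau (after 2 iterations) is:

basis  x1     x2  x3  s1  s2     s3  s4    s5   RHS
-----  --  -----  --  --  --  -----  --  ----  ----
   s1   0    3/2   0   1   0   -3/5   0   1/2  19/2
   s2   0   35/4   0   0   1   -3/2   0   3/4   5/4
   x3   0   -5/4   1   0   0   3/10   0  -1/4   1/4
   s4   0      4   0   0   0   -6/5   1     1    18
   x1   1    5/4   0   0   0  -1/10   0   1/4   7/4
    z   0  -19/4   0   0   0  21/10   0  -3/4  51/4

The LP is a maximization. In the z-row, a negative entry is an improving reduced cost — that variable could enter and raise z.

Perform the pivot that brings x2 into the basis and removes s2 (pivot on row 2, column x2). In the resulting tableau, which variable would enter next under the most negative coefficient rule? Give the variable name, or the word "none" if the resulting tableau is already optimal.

Pivot element 35/4. New z-row = old z-row − (-19/4)·(row 2/(35/4)).
Updated z-row coefficients: x1: 0, x2: 0, x3: 0, s1: 0, s2: 19/35, s3: 9/7, s4: 0, s5: -12/35.
The most negative is -12/35 in column s5, so s5 would enter next.

s5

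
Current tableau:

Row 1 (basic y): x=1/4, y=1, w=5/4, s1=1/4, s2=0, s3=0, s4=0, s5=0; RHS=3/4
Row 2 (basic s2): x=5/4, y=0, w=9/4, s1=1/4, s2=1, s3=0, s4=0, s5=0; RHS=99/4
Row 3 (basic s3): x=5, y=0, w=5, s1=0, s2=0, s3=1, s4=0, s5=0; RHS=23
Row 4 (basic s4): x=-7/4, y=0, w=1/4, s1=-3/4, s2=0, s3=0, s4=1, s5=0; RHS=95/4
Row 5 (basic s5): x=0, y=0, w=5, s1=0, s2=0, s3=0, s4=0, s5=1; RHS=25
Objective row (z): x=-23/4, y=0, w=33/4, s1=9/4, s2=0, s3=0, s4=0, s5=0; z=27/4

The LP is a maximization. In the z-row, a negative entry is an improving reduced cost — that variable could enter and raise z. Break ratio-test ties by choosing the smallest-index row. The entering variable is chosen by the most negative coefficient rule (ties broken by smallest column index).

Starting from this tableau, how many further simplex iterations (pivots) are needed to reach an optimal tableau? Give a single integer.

1

pivot: x in, y out → z = 24
No improving column remains; optimal.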